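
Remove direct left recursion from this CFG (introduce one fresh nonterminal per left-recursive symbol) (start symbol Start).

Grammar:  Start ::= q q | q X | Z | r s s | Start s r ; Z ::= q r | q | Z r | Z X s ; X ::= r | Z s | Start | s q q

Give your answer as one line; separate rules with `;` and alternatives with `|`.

Start ::= q q Start1 | q X Start1 | Z Start1 | r s s Start1; Z ::= q r Z1 | q Z1; X ::= r | Z s | Start | s q q; Start1 ::= s r Start1 | ε; Z1 ::= r Z1 | X s Z1 | ε

Directly left-recursive nonterminals: Start, Z.
For Start: α = {s r}, β = {q q, q X, Z, r s s}. Rewrite as Start → β Start1 and Start1 → α Start1 | ε.
For Z: α = {r, X s}, β = {q r, q}. Rewrite as Z → β Z1 and Z1 → α Z1 | ε.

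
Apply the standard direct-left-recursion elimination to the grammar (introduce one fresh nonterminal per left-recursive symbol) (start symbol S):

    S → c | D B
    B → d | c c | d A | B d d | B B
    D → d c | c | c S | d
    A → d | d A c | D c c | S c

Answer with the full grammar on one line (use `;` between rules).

Left recursion appears on B.
For B: α = {d d, B}, β = {d, c c, d A}. Rewrite as B → β B' and B' → α B' | ε.

S → c | D B; B → d B' | c c B' | d A B'; D → d c | c | c S | d; A → d | d A c | D c c | S c; B' → d d B' | B B' | ε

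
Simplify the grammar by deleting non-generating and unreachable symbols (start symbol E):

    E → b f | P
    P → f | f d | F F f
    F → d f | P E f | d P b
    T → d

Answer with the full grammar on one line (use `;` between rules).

E → b f | P; P → f | f d | F F f; F → d f | P E f | d P b

Generating nonterminals: {E, F, P, T}.
Reachable from E after that: {E, F, P}.
Removed useless symbols: {T} and every production mentioning them.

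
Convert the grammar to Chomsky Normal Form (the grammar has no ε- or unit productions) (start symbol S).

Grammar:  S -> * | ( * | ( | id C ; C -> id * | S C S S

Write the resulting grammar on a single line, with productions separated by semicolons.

S -> * | X1 X2 | ( | X3 C; C -> X3 X2 | S Y1; X1 -> (; X2 -> *; X3 -> id; Y1 -> C Y2; Y2 -> S S

Introduce a nonterminal for each terminal appearing in a rule of length ≥ 2: X1 → (, X2 → *, X3 → id.
Binarize each right-hand side of length ≥ 3 by chaining fresh nonterminals (Y1, Y2, …): affected rules were C → S C S S.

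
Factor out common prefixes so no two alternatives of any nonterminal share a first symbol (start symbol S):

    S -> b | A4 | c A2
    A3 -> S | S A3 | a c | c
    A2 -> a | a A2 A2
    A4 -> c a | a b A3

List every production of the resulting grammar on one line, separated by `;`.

A3 has alternatives sharing prefix 'S': factor to A3 → S A3' with A3' → ε | A3.
A2 has alternatives sharing prefix 'a': factor to A2 → a A2' with A2' → ε | A2 A2.

S -> b | A4 | c A2; A3 -> a c | c | S A3'; A2 -> a A2'; A4 -> c a | a b A3; A3' -> epsilon | A3; A2' -> epsilon | A2 A2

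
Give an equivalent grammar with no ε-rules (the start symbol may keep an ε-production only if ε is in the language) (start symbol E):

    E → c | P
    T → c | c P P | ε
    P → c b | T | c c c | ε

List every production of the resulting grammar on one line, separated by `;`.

E → c | P | ε; T → c | c P P | c P; P → c b | T | c c c

Nullable nonterminals: {E, P, T}.
ε ∈ L(G) since E is nullable, so keep E → ε.
Add the nullable-subset variants: T → c P P gives c P P | c P.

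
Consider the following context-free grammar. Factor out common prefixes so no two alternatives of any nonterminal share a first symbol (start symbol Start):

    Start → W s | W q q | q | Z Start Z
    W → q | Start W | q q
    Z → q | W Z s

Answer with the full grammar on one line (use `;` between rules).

Start has alternatives sharing prefix 'W': factor to Start → W Start1 with Start1 → s | q q.
W has alternatives sharing prefix 'q': factor to W → q W1 with W1 → ε | q.

Start → q | Z Start Z | W Start1; W → Start W | q W1; Z → q | W Z s; Start1 → s | q q; W1 → epsilon | q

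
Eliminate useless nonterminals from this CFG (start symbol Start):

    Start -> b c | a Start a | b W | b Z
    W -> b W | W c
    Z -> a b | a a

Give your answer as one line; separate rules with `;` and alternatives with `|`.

Start -> b c | a Start a | b Z; Z -> a b | a a

Generating nonterminals: {Start, Z}.
Reachable from Start after that: {Start, Z}.
Removed useless symbols: {W} and every production mentioning them.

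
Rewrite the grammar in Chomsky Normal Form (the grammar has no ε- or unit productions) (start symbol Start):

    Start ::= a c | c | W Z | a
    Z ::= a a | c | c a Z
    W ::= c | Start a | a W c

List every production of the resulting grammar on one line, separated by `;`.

Start ::= X1 X2 | c | W Z | a; Z ::= X1 X1 | c | X2 Y1; W ::= c | Start X1 | X1 Y2; X1 ::= a; X2 ::= c; Y1 ::= X1 Z; Y2 ::= W X2

Introduce a nonterminal for each terminal appearing in a rule of length ≥ 2: X1 → a, X2 → c.
Binarize each right-hand side of length ≥ 3 by chaining fresh nonterminals (Y1, Y2, …): affected rules were Z → X2 X1 Z; W → X1 W X2.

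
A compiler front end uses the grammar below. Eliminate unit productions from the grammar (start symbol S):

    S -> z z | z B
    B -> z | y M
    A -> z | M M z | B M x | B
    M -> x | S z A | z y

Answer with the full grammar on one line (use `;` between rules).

Unit pairs: A ⇒* {B}.
For each unit pair (A, B), copy every non-unit production of B to A, then drop all unit productions.

S -> z z | z B; B -> z | y M; A -> z | y M | M M z | B M x; M -> x | S z A | z y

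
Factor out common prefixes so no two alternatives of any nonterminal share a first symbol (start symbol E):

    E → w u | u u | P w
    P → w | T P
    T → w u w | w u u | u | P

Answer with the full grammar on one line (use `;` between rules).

E → w u | u u | P w; P → w | T P; T → u | P | w u T'; T' → w | u

T has alternatives sharing prefix 'w u': factor to T → w u T' with T' → w | u.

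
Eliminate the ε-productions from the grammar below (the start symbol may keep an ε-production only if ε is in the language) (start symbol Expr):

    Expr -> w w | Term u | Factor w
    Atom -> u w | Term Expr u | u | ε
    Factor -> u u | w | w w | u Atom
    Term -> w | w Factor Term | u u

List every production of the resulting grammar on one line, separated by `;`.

Expr -> w w | Term u | Factor w; Atom -> u w | Term Expr u | u; Factor -> u u | w | w w | u Atom | u; Term -> w | w Factor Term | u u

Nullable set = {Atom}.
ε ∉ L(G), so no ε-production is kept.
Add the nullable-subset variants: Factor → u Atom gives u Atom | u.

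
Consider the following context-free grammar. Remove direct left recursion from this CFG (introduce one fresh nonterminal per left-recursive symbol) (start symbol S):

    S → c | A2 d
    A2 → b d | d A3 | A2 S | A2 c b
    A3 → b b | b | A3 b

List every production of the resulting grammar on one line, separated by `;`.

S → c | A2 d; A2 → b d A2' | d A3 A2'; A3 → b b A3' | b A3'; A2' → S A2' | c b A2' | ε; A3' → b A3' | ε

Left recursion appears on A2, A3.
For A2: α = {S, c b}, β = {b d, d A3}. Rewrite as A2 → β A2' and A2' → α A2' | ε.
For A3: α = {b}, β = {b b, b}. Rewrite as A3 → β A3' and A3' → α A3' | ε.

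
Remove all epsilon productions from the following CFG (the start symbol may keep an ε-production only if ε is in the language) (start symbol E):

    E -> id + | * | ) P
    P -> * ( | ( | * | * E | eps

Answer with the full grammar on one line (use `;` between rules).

E -> id + | * | ) P | ); P -> * ( | ( | * | * E

Nullable nonterminals: {P}.
ε ∉ L(G), so no ε-production is kept.
Expand every rule over subsets of its nullable positions: E → ) P gives ) P | ).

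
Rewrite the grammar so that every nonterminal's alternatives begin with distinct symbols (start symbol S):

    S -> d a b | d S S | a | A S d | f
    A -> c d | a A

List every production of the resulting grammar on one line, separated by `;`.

S -> a | A S d | f | d S'; A -> c d | a A; S' -> a b | S S

S has alternatives sharing prefix 'd': factor to S → d S' with S' → a b | S S.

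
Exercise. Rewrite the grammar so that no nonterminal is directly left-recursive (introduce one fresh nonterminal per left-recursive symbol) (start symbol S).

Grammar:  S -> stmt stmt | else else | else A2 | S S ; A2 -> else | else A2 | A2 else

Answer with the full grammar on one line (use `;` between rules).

S, A2 are directly left-recursive.
For S: α = {S}, β = {stmt stmt, else else, else A2}. Rewrite as S → β S' and S' → α S' | ε.
For A2: α = {else}, β = {else, else A2}. Rewrite as A2 → β A2' and A2' → α A2' | ε.

S -> stmt stmt S' | else else S' | else A2 S'; A2 -> else A2' | else A2 A2'; S' -> S S' | ε; A2' -> else A2' | ε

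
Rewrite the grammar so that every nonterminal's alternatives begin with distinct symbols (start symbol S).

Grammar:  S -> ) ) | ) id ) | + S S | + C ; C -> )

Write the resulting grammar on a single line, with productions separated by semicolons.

S has alternatives sharing prefix ')': factor to S → ) S' with S' → ) | id ).
S has alternatives sharing prefix '+': factor to S → + S'' with S'' → S S | C.

S -> ) S' | + S''; C -> ); S' -> ) | id ); S'' -> S S | C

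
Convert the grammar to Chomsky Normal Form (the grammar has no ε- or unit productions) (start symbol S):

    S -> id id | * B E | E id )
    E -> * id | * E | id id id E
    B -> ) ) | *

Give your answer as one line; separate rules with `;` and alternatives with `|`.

Introduce a nonterminal for each terminal appearing in a rule of length ≥ 2: X1 → id, X2 → *, X3 → ).
Binarize each right-hand side of length ≥ 3 by chaining fresh nonterminals (Y1, Y2, …): affected rules were S → X2 B E; S → E X1 X3; E → X1 X1 X1 E.

S -> X1 X1 | X2 Y1 | E Y2; E -> X2 X1 | X2 E | X1 Y3; B -> X3 X3 | *; X1 -> id; X2 -> *; X3 -> ); Y1 -> B E; Y2 -> X1 X3; Y3 -> X1 Y4; Y4 -> X1 E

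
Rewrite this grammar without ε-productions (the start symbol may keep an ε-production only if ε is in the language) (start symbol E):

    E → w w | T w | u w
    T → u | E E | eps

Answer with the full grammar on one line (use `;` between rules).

E → w w | T w | w | u w; T → u | E E

Nullable nonterminals: {T}.
ε ∉ L(G), so no ε-production is kept.
Expand every rule over subsets of its nullable positions: E → T w gives T w | w.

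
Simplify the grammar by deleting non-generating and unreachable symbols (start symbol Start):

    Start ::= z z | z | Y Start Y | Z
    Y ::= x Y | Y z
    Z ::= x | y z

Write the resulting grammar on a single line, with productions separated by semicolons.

Generating nonterminals: {Start, Z}.
Reachable from Start after that: {Start, Z}.
Removed useless symbols: {Y} and every production mentioning them.

Start ::= z z | z | Z; Z ::= x | y z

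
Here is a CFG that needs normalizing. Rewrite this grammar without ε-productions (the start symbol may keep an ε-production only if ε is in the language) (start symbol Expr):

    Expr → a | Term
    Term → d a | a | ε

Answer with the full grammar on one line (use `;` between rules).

Nullable nonterminals: {Expr, Term}.
ε ∈ L(G) since Expr is nullable, so keep Expr → ε.

Expr → a | Term | ε; Term → d a | a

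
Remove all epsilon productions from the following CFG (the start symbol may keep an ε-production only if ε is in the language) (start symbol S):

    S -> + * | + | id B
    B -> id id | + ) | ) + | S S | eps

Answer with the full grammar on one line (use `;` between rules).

S -> + * | + | id B | id; B -> id id | + ) | ) + | S S

Nullable set = {B}.
ε ∉ L(G), so no ε-production is kept.
For each production, add variants omitting each subset of nullable occurrences: S → id B gives id B | id.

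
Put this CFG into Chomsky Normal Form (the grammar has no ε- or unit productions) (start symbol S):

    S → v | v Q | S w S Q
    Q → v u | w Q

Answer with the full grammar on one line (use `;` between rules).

Introduce a nonterminal for each terminal appearing in a rule of length ≥ 2: X1 → v, X2 → w, X3 → u.
Binarize each right-hand side of length ≥ 3 by chaining fresh nonterminals (Y1, Y2, …): affected rules were S → S X2 S Q.

S → v | X1 Q | S Y1; Q → X1 X3 | X2 Q; X1 → v; X2 → w; X3 → u; Y1 → X2 Y2; Y2 → S Q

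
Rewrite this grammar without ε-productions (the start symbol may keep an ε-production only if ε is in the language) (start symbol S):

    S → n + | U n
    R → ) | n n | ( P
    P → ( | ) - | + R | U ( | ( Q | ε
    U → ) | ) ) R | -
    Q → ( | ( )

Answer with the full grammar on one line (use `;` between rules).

Nullable nonterminals: {P}.
ε ∉ L(G), so no ε-production is kept.
For each production, add variants omitting each subset of nullable occurrences: R → ( P gives ( P | (.

S → n + | U n; R → ) | n n | ( P | (; P → ( | ) - | + R | U ( | ( Q; U → ) | ) ) R | -; Q → ( | ( )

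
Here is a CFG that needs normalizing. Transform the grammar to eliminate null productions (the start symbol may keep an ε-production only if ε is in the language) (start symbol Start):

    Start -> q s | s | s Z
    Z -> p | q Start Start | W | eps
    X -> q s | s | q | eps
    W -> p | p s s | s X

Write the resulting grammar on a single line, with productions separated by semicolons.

Nullable set = {X, Z}.
ε ∉ L(G), so no ε-production is kept.
For each production, add variants omitting each subset of nullable occurrences: W → s X gives s X | s.

Start -> q s | s | s Z; Z -> p | q Start Start | W; X -> q s | s | q; W -> p | p s s | s X | s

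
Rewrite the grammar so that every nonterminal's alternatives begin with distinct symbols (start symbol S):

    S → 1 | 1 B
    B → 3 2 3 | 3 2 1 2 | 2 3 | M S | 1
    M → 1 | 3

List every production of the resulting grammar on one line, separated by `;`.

S → 1 S'; B → 2 3 | M S | 1 | 3 2 B'; M → 1 | 3; S' → ε | B; B' → 3 | 1 2

S has alternatives sharing prefix '1': factor to S → 1 S' with S' → ε | B.
B has alternatives sharing prefix '3 2': factor to B → 3 2 B' with B' → 3 | 1 2.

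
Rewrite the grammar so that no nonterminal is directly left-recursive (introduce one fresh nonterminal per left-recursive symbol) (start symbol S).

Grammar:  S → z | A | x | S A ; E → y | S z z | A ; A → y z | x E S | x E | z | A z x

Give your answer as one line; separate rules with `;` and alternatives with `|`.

S, A are directly left-recursive.
For S: α = {A}, β = {z, A, x}. Rewrite as S → β S' and S' → α S' | ε.
For A: α = {z x}, β = {y z, x E S, x E, z}. Rewrite as A → β A' and A' → α A' | ε.

S → z S' | A S' | x S'; E → y | S z z | A; A → y z A' | x E S A' | x E A' | z A'; S' → A S' | ε; A' → z x A' | ε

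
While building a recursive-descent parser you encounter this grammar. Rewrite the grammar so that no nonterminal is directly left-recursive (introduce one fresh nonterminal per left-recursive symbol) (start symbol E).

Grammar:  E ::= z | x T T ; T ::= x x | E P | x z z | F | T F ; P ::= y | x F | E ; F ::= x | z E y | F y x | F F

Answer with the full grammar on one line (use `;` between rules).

Left recursion appears on T, F.
For T: α = {F}, β = {x x, E P, x z z, F}. Rewrite as T → β T' and T' → α T' | ε.
For F: α = {y x, F}, β = {x, z E y}. Rewrite as F → β F' and F' → α F' | ε.

E ::= z | x T T; T ::= x x T' | E P T' | x z z T' | F T'; P ::= y | x F | E; F ::= x F' | z E y F'; T' ::= F T' | ε; F' ::= y x F' | F F' | ε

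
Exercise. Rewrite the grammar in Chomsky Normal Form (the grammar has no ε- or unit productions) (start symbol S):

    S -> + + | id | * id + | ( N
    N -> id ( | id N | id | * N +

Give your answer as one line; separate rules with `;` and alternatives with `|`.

S -> X1 X1 | id | X2 Y1 | X4 N; N -> X3 X4 | X3 N | id | X2 Y2; X1 -> +; X2 -> *; X3 -> id; X4 -> (; Y1 -> X3 X1; Y2 -> N X1

Introduce a nonterminal for each terminal appearing in a rule of length ≥ 2: X1 → +, X2 → *, X3 → id, X4 → (.
Binarize each right-hand side of length ≥ 3 by chaining fresh nonterminals (Y1, Y2, …): affected rules were S → X2 X3 X1; N → X2 N X1.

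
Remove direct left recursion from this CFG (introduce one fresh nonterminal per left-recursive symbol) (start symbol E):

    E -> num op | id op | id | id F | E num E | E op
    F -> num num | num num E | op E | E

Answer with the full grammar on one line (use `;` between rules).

E -> num op E' | id op E' | id E' | id F E'; F -> num num | num num E | op E | E; E' -> num E E' | op E' | ε

E is directly left-recursive.
For E: α = {num E, op}, β = {num op, id op, id, id F}. Rewrite as E → β E' and E' → α E' | ε.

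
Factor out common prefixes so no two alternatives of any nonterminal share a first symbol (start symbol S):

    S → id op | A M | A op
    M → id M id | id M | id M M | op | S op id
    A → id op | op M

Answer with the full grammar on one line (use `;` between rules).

S has alternatives sharing prefix 'A': factor to S → A S' with S' → M | op.
M has alternatives sharing prefix 'id M': factor to M → id M M' with M' → id | ε | M.

S → id op | A S'; M → op | S op id | id M M'; A → id op | op M; S' → M | op; M' → id | epsilon | M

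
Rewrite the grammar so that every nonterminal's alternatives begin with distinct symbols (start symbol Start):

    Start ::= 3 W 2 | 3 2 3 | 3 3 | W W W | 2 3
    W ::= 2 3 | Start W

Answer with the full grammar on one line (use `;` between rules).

Start ::= W W W | 2 3 | 3 Start1; W ::= 2 3 | Start W; Start1 ::= W 2 | 2 3 | 3

Start has alternatives sharing prefix '3': factor to Start → 3 Start1 with Start1 → W 2 | 2 3 | 3.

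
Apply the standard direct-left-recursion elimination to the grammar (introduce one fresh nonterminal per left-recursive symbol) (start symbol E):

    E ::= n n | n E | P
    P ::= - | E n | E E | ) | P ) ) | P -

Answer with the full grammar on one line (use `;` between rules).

E ::= n n | n E | P; P ::= - P' | E n P' | E E P' | ) P'; P' ::= ) ) P' | - P' | ε

Directly left-recursive nonterminal: P.
For P: α = {) ), -}, β = {-, E n, E E, )}. Rewrite as P → β P' and P' → α P' | ε.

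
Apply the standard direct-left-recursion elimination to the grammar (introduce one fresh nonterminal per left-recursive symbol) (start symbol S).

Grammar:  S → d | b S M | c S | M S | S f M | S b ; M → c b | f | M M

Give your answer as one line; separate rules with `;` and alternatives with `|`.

S, M are directly left-recursive.
For S: α = {f M, b}, β = {d, b S M, c S, M S}. Rewrite as S → β S' and S' → α S' | ε.
For M: α = {M}, β = {c b, f}. Rewrite as M → β M' and M' → α M' | ε.

S → d S' | b S M S' | c S S' | M S S'; M → c b M' | f M'; S' → f M S' | b S' | ε; M' → M M' | ε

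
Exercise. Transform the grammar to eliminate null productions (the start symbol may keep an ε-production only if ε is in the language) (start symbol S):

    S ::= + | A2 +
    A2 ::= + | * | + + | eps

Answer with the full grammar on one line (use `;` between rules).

The nullable symbols are {A2}.
ε ∉ L(G), so no ε-production is kept.

S ::= + | A2 +; A2 ::= + | * | + +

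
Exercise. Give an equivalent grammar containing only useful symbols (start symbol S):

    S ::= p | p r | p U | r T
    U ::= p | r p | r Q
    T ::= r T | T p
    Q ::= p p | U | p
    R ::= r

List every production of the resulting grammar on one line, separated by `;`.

Generating nonterminals: {Q, R, S, U}.
Reachable from S after that: {Q, S, U}.
Removed useless symbols: {R, T} and every production mentioning them.

S ::= p | p r | p U; U ::= p | r p | r Q; Q ::= p p | U | p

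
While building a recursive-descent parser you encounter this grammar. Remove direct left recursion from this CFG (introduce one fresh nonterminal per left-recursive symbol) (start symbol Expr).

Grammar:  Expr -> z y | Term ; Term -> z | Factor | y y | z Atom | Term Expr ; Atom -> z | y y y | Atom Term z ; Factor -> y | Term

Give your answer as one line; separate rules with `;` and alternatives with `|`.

Term, Atom are directly left-recursive.
For Term: α = {Expr}, β = {z, Factor, y y, z Atom}. Rewrite as Term → β Term1 and Term1 → α Term1 | ε.
For Atom: α = {Term z}, β = {z, y y y}. Rewrite as Atom → β Atom1 and Atom1 → α Atom1 | ε.

Expr -> z y | Term; Term -> z Term1 | Factor Term1 | y y Term1 | z Atom Term1; Atom -> z Atom1 | y y y Atom1; Factor -> y | Term; Term1 -> Expr Term1 | epsilon; Atom1 -> Term z Atom1 | epsilon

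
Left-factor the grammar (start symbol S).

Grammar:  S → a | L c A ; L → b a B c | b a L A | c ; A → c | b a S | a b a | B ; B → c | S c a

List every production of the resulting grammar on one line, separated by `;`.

L has alternatives sharing prefix 'b a': factor to L → b a L' with L' → B c | L A.

S → a | L c A; L → c | b a L'; A → c | b a S | a b a | B; B → c | S c a; L' → B c | L A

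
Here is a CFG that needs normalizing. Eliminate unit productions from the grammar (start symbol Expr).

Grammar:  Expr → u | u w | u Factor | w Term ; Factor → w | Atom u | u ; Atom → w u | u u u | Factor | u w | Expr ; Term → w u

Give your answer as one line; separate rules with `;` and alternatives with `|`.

Expr → u | u w | u Factor | w Term; Factor → w | Atom u | u; Atom → w u | u u u | u w | w | Atom u | u | u Factor | w Term; Term → w u

Unit pairs: Atom ⇒* {Expr, Factor}.
For each unit pair (A, B), copy every non-unit production of B to A, then drop all unit productions.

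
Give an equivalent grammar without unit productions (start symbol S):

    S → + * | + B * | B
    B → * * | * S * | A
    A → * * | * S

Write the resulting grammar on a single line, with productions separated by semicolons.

S → * * | * S * | + * | + B * | * S; B → * * | * S * | * S; A → * * | * S

Unit pairs: B ⇒* {A}; S ⇒* {A, B}.
Replace each nonterminal's rules with the union of the non-unit rules of every nonterminal it unit-derives.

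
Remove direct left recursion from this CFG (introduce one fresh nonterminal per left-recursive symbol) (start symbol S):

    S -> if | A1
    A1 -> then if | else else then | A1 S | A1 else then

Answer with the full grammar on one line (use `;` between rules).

A1 is directly left-recursive.
For A1: α = {S, else then}, β = {then if, else else then}. Rewrite as A1 → β A1' and A1' → α A1' | ε.

S -> if | A1; A1 -> then if A1' | else else then A1'; A1' -> S A1' | else then A1' | ε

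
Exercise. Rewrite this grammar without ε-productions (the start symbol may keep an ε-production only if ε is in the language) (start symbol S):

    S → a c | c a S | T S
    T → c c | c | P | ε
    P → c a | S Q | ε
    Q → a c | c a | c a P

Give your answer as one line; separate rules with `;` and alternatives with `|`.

The nullable symbols are {P, T}.
ε ∉ L(G), so no ε-production is kept.

S → a c | c a S | T S; T → c c | c | P; P → c a | S Q; Q → a c | c a | c a P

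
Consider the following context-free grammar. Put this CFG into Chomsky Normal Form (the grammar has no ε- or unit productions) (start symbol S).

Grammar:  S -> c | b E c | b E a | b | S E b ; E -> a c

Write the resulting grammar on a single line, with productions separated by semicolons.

Introduce a nonterminal for each terminal appearing in a rule of length ≥ 2: X1 → b, X2 → c, X3 → a.
Binarize each right-hand side of length ≥ 3 by chaining fresh nonterminals (Y1, Y2, …): affected rules were S → X1 E X2; S → X1 E X3; S → S E X1.

S -> c | X1 Y1 | X1 Y2 | b | S Y3; E -> X3 X2; X1 -> b; X2 -> c; X3 -> a; Y1 -> E X2; Y2 -> E X3; Y3 -> E X1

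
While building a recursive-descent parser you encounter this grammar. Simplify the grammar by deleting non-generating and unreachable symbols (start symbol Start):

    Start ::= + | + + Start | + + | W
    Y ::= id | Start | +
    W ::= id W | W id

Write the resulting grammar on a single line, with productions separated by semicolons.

Generating nonterminals: {Start, Y}.
Reachable from Start after that: {Start}.
Removed useless symbols: {W, Y} and every production mentioning them.

Start ::= + | + + Start | + +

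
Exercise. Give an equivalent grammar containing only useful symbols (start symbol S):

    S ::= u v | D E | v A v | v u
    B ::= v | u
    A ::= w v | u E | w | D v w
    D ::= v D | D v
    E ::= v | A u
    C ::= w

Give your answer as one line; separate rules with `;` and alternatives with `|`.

S ::= u v | v A v | v u; A ::= w v | u E | w; E ::= v | A u

Generating nonterminals: {A, B, C, E, S}.
Reachable from S after that: {A, E, S}.
Removed useless symbols: {B, C, D} and every production mentioning them.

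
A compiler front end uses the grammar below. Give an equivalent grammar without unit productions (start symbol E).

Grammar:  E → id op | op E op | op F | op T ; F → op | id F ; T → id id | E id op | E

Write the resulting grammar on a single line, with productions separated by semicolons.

Unit pairs: T ⇒* {E}.
For every A with A ⇒* B via unit rules, add B's non-unit alternatives to A; then delete every rule of the form X → Y.

E → id op | op E op | op F | op T; F → op | id F; T → id op | op E op | op F | op T | id id | E id op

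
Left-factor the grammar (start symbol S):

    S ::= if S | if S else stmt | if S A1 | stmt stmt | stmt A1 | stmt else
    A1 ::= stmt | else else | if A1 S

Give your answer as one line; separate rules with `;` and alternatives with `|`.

S has alternatives sharing prefix 'if S': factor to S → if S S' with S' → ε | else stmt | A1.
S has alternatives sharing prefix 'stmt': factor to S → stmt S'' with S'' → stmt | A1 | else.

S ::= if S S' | stmt S''; A1 ::= stmt | else else | if A1 S; S' ::= eps | else stmt | A1; S'' ::= stmt | A1 | else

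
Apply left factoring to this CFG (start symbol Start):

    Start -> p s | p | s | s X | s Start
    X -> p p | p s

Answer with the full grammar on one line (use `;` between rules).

Start -> s Start1 | p Start2; X -> p X1; Start1 -> epsilon | X | Start; Start2 -> s | epsilon; X1 -> p | s

Start has alternatives sharing prefix 's': factor to Start → s Start1 with Start1 → ε | X | Start.
Start has alternatives sharing prefix 'p': factor to Start → p Start2 with Start2 → s | ε.
X has alternatives sharing prefix 'p': factor to X → p X1 with X1 → p | s.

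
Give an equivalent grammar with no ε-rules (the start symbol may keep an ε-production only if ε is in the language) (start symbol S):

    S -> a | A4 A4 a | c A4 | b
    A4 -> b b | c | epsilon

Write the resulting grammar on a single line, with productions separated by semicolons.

Nullable nonterminals: {A4}.
ε ∉ L(G), so no ε-production is kept.
Expand every rule over subsets of its nullable positions: S → A4 A4 a gives A4 A4 a | A4 a. S → c A4 gives c A4 | c.

S -> a | A4 A4 a | A4 a | c A4 | c | b; A4 -> b b | c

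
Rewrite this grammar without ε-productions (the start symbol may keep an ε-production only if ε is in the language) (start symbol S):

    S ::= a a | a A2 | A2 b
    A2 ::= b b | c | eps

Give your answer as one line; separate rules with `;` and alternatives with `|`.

Nullable nonterminals: {A2}.
ε ∉ L(G), so no ε-production is kept.
For each production, add variants omitting each subset of nullable occurrences: S → a A2 gives a A2 | a. S → A2 b gives A2 b | b.

S ::= a a | a A2 | a | A2 b | b; A2 ::= b b | c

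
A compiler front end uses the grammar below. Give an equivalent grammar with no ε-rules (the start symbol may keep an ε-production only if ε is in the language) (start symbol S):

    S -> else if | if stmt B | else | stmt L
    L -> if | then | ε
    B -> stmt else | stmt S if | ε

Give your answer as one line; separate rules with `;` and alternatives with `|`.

S -> else if | if stmt B | if stmt | else | stmt L | stmt; L -> if | then; B -> stmt else | stmt S if

Nullable nonterminals: {B, L}.
ε ∉ L(G), so no ε-production is kept.
Expand every rule over subsets of its nullable positions: S → if stmt B gives if stmt B | if stmt. S → stmt L gives stmt L | stmt.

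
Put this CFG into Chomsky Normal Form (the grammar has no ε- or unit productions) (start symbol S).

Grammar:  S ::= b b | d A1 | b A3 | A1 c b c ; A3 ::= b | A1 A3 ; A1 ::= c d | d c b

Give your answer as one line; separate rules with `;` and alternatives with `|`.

Introduce a nonterminal for each terminal appearing in a rule of length ≥ 2: X1 → b, X2 → d, X3 → c.
Binarize each right-hand side of length ≥ 3 by chaining fresh nonterminals (Y1, Y2, …): affected rules were S → A1 X3 X1 X3; A1 → X2 X3 X1.

S ::= X1 X1 | X2 A1 | X1 A3 | A1 Y1; A3 ::= b | A1 A3; A1 ::= X3 X2 | X2 Y3; X1 ::= b; X2 ::= d; X3 ::= c; Y1 ::= X3 Y2; Y2 ::= X1 X3; Y3 ::= X3 X1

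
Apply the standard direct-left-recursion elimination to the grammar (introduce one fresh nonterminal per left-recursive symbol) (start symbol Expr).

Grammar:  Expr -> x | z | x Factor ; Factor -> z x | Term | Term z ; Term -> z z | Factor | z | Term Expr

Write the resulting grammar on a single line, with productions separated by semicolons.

Expr -> x | z | x Factor; Factor -> z x | Term | Term z; Term -> z z Term1 | Factor Term1 | z Term1; Term1 -> Expr Term1 | eps

Term is directly left-recursive.
For Term: α = {Expr}, β = {z z, Factor, z}. Rewrite as Term → β Term1 and Term1 → α Term1 | ε.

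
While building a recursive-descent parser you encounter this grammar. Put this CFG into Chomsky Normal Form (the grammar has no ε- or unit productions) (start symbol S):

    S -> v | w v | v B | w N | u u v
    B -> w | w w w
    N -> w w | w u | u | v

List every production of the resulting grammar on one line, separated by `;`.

S -> v | X1 X2 | X2 B | X1 N | X3 Y1; B -> w | X1 Y2; N -> X1 X1 | X1 X3 | u | v; X1 -> w; X2 -> v; X3 -> u; Y1 -> X3 X2; Y2 -> X1 X1

Introduce a nonterminal for each terminal appearing in a rule of length ≥ 2: X1 → w, X2 → v, X3 → u.
Binarize each right-hand side of length ≥ 3 by chaining fresh nonterminals (Y1, Y2, …): affected rules were S → X3 X3 X2; B → X1 X1 X1.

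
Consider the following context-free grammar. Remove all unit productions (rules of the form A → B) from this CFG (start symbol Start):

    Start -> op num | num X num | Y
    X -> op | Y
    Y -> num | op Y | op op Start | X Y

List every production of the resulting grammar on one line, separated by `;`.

Start -> op num | num X num | num | op Y | op op Start | X Y; X -> op | num | op Y | op op Start | X Y; Y -> num | op Y | op op Start | X Y

Unit pairs: Start ⇒* {Y}; X ⇒* {Y}.
Replace each nonterminal's rules with the union of the non-unit rules of every nonterminal it unit-derives.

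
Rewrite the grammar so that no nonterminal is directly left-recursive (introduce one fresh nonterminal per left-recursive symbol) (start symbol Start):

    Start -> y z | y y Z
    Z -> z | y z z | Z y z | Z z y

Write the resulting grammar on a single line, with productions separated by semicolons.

Z is directly left-recursive.
For Z: α = {y z, z y}, β = {z, y z z}. Rewrite as Z → β Z1 and Z1 → α Z1 | ε.

Start -> y z | y y Z; Z -> z Z1 | y z z Z1; Z1 -> y z Z1 | z y Z1 | ε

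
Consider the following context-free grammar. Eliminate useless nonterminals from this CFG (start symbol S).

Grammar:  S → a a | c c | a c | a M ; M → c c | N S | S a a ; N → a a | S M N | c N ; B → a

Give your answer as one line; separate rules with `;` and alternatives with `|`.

S → a a | c c | a c | a M; M → c c | N S | S a a; N → a a | S M N | c N

Generating nonterminals: {B, M, N, S}.
Reachable from S after that: {M, N, S}.
Removed useless symbols: {B} and every production mentioning them.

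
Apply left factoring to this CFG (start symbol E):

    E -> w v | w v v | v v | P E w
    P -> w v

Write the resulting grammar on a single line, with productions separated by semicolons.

E -> v v | P E w | w v E'; P -> w v; E' -> eps | v

E has alternatives sharing prefix 'w v': factor to E → w v E' with E' → ε | v.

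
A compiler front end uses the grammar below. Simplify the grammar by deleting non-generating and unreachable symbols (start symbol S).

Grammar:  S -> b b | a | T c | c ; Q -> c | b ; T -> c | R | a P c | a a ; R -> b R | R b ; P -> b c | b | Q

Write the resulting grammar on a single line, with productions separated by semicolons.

Generating nonterminals: {P, Q, S, T}.
Reachable from S after that: {P, Q, S, T}.
Removed useless symbols: {R} and every production mentioning them.

S -> b b | a | T c | c; Q -> c | b; T -> c | a P c | a a; P -> b c | b | Q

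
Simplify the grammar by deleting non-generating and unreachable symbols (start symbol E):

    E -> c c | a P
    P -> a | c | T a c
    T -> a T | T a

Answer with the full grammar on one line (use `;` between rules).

E -> c c | a P; P -> a | c

Generating nonterminals: {E, P}.
Reachable from E after that: {E, P}.
Removed useless symbols: {T} and every production mentioning them.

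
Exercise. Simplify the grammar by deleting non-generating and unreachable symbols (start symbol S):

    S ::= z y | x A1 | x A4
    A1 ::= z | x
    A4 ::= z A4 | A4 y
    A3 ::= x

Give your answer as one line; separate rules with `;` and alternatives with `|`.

Generating nonterminals: {A1, A3, S}.
Reachable from S after that: {A1, S}.
Removed useless symbols: {A3, A4} and every production mentioning them.

S ::= z y | x A1; A1 ::= z | x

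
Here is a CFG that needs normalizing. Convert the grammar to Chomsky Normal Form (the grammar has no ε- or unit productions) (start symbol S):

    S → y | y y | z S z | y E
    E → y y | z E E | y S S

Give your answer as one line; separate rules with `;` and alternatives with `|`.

S → y | X1 X1 | X2 Y1 | X1 E; E → X1 X1 | X2 Y2 | X1 Y3; X1 → y; X2 → z; Y1 → S X2; Y2 → E E; Y3 → S S

Introduce a nonterminal for each terminal appearing in a rule of length ≥ 2: X1 → y, X2 → z.
Binarize each right-hand side of length ≥ 3 by chaining fresh nonterminals (Y1, Y2, …): affected rules were S → X2 S X2; E → X2 E E; E → X1 S S.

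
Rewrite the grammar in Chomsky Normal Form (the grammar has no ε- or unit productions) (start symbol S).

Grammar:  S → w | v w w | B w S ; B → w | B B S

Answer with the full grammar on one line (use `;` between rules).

Introduce a nonterminal for each terminal appearing in a rule of length ≥ 2: X1 → v, X2 → w.
Binarize each right-hand side of length ≥ 3 by chaining fresh nonterminals (Y1, Y2, …): affected rules were S → X1 X2 X2; S → B X2 S; B → B B S.

S → w | X1 Y1 | B Y2; B → w | B Y3; X1 → v; X2 → w; Y1 → X2 X2; Y2 → X2 S; Y3 → B S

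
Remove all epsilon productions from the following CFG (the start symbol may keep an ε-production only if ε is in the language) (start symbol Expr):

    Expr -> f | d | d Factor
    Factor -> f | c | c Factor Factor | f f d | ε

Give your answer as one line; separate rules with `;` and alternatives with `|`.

Expr -> f | d | d Factor; Factor -> f | c | c Factor Factor | c Factor | f f d

Nullable nonterminals: {Factor}.
ε ∉ L(G), so no ε-production is kept.
For each production, add variants omitting each subset of nullable occurrences: Factor → c Factor Factor gives c Factor Factor | c Factor.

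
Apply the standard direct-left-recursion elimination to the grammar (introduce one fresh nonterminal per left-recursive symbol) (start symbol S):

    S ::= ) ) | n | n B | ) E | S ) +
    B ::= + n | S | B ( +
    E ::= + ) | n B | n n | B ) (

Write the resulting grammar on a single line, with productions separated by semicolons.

Directly left-recursive nonterminals: S, B.
For S: α = {) +}, β = {) ), n, n B, ) E}. Rewrite as S → β S' and S' → α S' | ε.
For B: α = {( +}, β = {+ n, S}. Rewrite as B → β B' and B' → α B' | ε.

S ::= ) ) S' | n S' | n B S' | ) E S'; B ::= + n B' | S B'; E ::= + ) | n B | n n | B ) (; S' ::= ) + S' | ε; B' ::= ( + B' | ε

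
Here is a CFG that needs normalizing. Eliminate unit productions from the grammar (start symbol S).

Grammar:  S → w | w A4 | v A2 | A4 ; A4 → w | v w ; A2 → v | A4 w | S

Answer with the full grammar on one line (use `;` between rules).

S → w | v w | w A4 | v A2; A4 → w | v w; A2 → w | v w | v | A4 w | w A4 | v A2

Unit pairs: A2 ⇒* {A4, S}; S ⇒* {A4}.
For each unit pair (A, B), copy every non-unit production of B to A, then drop all unit productions.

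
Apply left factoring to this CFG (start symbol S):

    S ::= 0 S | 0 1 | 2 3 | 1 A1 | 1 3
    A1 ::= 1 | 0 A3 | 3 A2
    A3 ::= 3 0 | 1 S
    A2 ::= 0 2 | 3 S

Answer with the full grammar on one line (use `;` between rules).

S has alternatives sharing prefix '0': factor to S → 0 S' with S' → S | 1.
S has alternatives sharing prefix '1': factor to S → 1 S'' with S'' → A1 | 3.

S ::= 2 3 | 0 S' | 1 S''; A1 ::= 1 | 0 A3 | 3 A2; A3 ::= 3 0 | 1 S; A2 ::= 0 2 | 3 S; S' ::= S | 1; S'' ::= A1 | 3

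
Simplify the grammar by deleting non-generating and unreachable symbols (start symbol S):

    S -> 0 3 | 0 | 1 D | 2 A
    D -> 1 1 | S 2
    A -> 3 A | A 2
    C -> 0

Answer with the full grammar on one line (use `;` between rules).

S -> 0 3 | 0 | 1 D; D -> 1 1 | S 2

Generating nonterminals: {C, D, S}.
Reachable from S after that: {D, S}.
Removed useless symbols: {A, C} and every production mentioning them.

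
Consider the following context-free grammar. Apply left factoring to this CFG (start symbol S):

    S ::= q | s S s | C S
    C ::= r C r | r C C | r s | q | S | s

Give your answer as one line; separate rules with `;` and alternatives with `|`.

C has alternatives sharing prefix 'r': factor to C → r C' with C' → C r | C C | s.
C' has alternatives sharing prefix 'C': factor to C' → C C'' with C'' → r | C.

S ::= q | s S s | C S; C ::= q | S | s | r C'; C' ::= s | C C''; C'' ::= r | C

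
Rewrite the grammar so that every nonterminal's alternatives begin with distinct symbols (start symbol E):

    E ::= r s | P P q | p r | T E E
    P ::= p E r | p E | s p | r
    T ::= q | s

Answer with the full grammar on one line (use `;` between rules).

P has alternatives sharing prefix 'p E': factor to P → p E P' with P' → r | ε.

E ::= r s | P P q | p r | T E E; P ::= s p | r | p E P'; T ::= q | s; P' ::= r | epsilon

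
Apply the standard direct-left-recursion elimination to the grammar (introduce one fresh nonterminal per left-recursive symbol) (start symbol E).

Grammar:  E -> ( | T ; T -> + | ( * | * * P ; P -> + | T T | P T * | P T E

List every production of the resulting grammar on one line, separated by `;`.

P is directly left-recursive.
For P: α = {T *, T E}, β = {+, T T}. Rewrite as P → β P' and P' → α P' | ε.

E -> ( | T; T -> + | ( * | * * P; P -> + P' | T T P'; P' -> T * P' | T E P' | ε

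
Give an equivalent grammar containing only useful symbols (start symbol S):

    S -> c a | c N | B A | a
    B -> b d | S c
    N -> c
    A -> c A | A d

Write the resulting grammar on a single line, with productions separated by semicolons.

Generating nonterminals: {B, N, S}.
Reachable from S after that: {N, S}.
Removed useless symbols: {A, B} and every production mentioning them.

S -> c a | c N | a; N -> c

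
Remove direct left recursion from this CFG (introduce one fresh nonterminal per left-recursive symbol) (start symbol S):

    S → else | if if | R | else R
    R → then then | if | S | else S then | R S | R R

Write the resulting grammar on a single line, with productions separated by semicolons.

Directly left-recursive nonterminal: R.
For R: α = {S, R}, β = {then then, if, S, else S then}. Rewrite as R → β R' and R' → α R' | ε.

S → else | if if | R | else R; R → then then R' | if R' | S R' | else S then R'; R' → S R' | R R' | ε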